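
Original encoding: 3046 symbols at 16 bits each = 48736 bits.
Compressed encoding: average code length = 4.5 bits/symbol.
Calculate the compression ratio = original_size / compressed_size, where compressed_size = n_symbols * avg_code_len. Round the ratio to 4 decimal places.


original_size = n_symbols * orig_bits = 3046 * 16 = 48736 bits
compressed_size = n_symbols * avg_code_len = 3046 * 4.5 = 13707.0 bits
ratio = original_size / compressed_size = 48736 / 13707.0 = 3.5556

Compression ratio = 3.5556


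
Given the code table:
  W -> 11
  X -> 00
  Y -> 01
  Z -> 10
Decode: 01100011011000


Decoding:
01 -> Y
10 -> Z
00 -> X
11 -> W
01 -> Y
10 -> Z
00 -> X


Result: YZXWYZX


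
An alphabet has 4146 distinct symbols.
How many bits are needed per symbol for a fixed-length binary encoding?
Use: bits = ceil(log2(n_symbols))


log2(4146) = 12.0175
Bracket: 2^12 = 4096 < 4146 <= 2^13 = 8192
So ceil(log2(4146)) = 13

bits = ceil(log2(4146)) = ceil(12.0175) = 13 bits


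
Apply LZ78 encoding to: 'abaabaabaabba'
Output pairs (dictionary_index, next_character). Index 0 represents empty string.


LZ78 encoding steps:
Dictionary: {0: ''}
Step 1: w='' (idx 0), next='a' -> output (0, 'a'), add 'a' as idx 1
Step 2: w='' (idx 0), next='b' -> output (0, 'b'), add 'b' as idx 2
Step 3: w='a' (idx 1), next='a' -> output (1, 'a'), add 'aa' as idx 3
Step 4: w='b' (idx 2), next='a' -> output (2, 'a'), add 'ba' as idx 4
Step 5: w='a' (idx 1), next='b' -> output (1, 'b'), add 'ab' as idx 5
Step 6: w='aa' (idx 3), next='b' -> output (3, 'b'), add 'aab' as idx 6
Step 7: w='ba' (idx 4), end of input -> output (4, '')


Encoded: [(0, 'a'), (0, 'b'), (1, 'a'), (2, 'a'), (1, 'b'), (3, 'b'), (4, '')]


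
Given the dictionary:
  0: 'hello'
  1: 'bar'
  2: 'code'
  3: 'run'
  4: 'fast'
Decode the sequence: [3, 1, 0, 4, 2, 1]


Look up each index in the dictionary:
  3 -> 'run'
  1 -> 'bar'
  0 -> 'hello'
  4 -> 'fast'
  2 -> 'code'
  1 -> 'bar'

Decoded: "run bar hello fast code bar"


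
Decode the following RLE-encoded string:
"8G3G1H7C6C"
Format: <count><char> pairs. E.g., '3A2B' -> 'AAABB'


Expanding each <count><char> pair:
  8G -> 'GGGGGGGG'
  3G -> 'GGG'
  1H -> 'H'
  7C -> 'CCCCCCC'
  6C -> 'CCCCCC'

Decoded = GGGGGGGGGGGHCCCCCCCCCCCCC


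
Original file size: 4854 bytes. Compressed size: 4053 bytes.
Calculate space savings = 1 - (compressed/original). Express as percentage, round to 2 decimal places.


ratio = compressed/original = 4053/4854 = 0.834981
savings = 1 - ratio = 1 - 0.834981 = 0.165019
as a percentage: 0.165019 * 100 = 16.5%

Space savings = 1 - 4053/4854 = 16.5%


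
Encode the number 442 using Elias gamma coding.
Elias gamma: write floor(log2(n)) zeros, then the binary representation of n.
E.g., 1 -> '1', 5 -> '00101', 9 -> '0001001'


num_bits = floor(log2(442)) + 1 = 9
leading_zeros = num_bits - 1 = 8
binary(442) = 110111010

Elias gamma(442) = '00000000' + '110111010' = 00000000110111010 (17 bits)


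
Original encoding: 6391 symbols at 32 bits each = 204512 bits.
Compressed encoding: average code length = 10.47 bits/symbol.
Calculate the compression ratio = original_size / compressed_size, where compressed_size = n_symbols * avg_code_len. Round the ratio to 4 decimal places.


original_size = n_symbols * orig_bits = 6391 * 32 = 204512 bits
compressed_size = n_symbols * avg_code_len = 6391 * 10.47 = 66913.77 bits
ratio = original_size / compressed_size = 204512 / 66913.77 = 3.0564

Compression ratio = 3.0564


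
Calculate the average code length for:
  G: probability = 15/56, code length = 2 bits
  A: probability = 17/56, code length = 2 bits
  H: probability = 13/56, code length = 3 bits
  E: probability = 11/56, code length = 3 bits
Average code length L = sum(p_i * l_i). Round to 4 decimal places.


Weighted contributions p_i * l_i:
  G: (15/56) * 2 = 30/56
  A: (17/56) * 2 = 34/56
  H: (13/56) * 3 = 39/56
  E: (11/56) * 3 = 33/56
Sum = (30 + 34 + 39 + 33)/56 = 136/56

L = 136/56 = 2.4286 bits/symbol


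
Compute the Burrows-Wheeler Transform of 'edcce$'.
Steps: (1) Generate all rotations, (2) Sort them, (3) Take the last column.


Rotations (sorted):
  0: $edcce -> last char: e
  1: cce$ed -> last char: d
  2: ce$edc -> last char: c
  3: dcce$e -> last char: e
  4: e$edcc -> last char: c
  5: edcce$ -> last char: $


BWT = edcec$


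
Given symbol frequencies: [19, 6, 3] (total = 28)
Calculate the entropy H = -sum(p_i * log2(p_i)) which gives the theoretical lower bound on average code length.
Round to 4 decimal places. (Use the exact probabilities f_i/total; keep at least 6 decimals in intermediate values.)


Per-symbol terms -p_i * log2(p_i) with p_i = f_i/28:
  p = 19/28 = 0.678571: log2(p) = -0.559427, -p*log2(p) = 0.379611
  p = 6/28 = 0.214286: log2(p) = -2.222392, -p*log2(p) = 0.476227
  p = 3/28 = 0.107143: log2(p) = -3.222392, -p*log2(p) = 0.345256
H = 0.379611 + 0.476227 + 0.345256 = 1.201094

H = 1.2011 bits/symbol


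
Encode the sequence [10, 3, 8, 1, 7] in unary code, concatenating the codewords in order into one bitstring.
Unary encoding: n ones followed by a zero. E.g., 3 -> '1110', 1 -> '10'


Encode each number as n ones followed by a terminating 0:
  10 -> 11111111110 (11 bits)
  3 -> 1110 (4 bits)
  8 -> 111111110 (9 bits)
  1 -> 10 (2 bits)
  7 -> 11111110 (8 bits)
Total length = 11 + 4 + 9 + 2 + 8 = 34 bits.

Unary([10, 3, 8, 1, 7]) = 1111111111011101111111101011111110 (34 bits)


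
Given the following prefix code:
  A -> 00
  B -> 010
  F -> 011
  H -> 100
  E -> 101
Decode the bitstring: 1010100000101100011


Decoding step by step:
Bits 101 -> E
Bits 010 -> B
Bits 00 -> A
Bits 00 -> A
Bits 101 -> E
Bits 100 -> H
Bits 011 -> F


Decoded message: EBAAEHF


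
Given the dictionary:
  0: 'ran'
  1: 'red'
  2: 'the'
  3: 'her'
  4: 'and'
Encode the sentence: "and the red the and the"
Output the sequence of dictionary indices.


Look up each word in the dictionary:
  'and' -> 4
  'the' -> 2
  'red' -> 1
  'the' -> 2
  'and' -> 4
  'the' -> 2

Encoded: [4, 2, 1, 2, 4, 2]


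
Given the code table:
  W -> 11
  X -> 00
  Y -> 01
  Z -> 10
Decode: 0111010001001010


Decoding:
01 -> Y
11 -> W
01 -> Y
00 -> X
01 -> Y
00 -> X
10 -> Z
10 -> Z


Result: YWYXYXZZ


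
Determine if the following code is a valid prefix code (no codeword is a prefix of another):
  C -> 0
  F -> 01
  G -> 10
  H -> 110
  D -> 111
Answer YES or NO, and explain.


Checking each pair (does one codeword prefix another?):
  C='0' vs F='01': prefix -- VIOLATION

NO -- this is NOT a valid prefix code. C (0) is a prefix of F (01).


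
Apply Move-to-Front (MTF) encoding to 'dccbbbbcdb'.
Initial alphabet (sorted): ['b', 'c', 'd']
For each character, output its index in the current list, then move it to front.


MTF encoding:
'd': index 2 in ['b', 'c', 'd'] -> ['d', 'b', 'c']
'c': index 2 in ['d', 'b', 'c'] -> ['c', 'd', 'b']
'c': index 0 in ['c', 'd', 'b'] -> ['c', 'd', 'b']
'b': index 2 in ['c', 'd', 'b'] -> ['b', 'c', 'd']
'b': index 0 in ['b', 'c', 'd'] -> ['b', 'c', 'd']
'b': index 0 in ['b', 'c', 'd'] -> ['b', 'c', 'd']
'b': index 0 in ['b', 'c', 'd'] -> ['b', 'c', 'd']
'c': index 1 in ['b', 'c', 'd'] -> ['c', 'b', 'd']
'd': index 2 in ['c', 'b', 'd'] -> ['d', 'c', 'b']
'b': index 2 in ['d', 'c', 'b'] -> ['b', 'd', 'c']


Output: [2, 2, 0, 2, 0, 0, 0, 1, 2, 2]


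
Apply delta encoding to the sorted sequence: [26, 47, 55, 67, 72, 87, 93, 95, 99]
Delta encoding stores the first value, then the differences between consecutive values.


First value: 26
Deltas:
  47 - 26 = 21
  55 - 47 = 8
  67 - 55 = 12
  72 - 67 = 5
  87 - 72 = 15
  93 - 87 = 6
  95 - 93 = 2
  99 - 95 = 4


Delta encoded: [26, 21, 8, 12, 5, 15, 6, 2, 4]


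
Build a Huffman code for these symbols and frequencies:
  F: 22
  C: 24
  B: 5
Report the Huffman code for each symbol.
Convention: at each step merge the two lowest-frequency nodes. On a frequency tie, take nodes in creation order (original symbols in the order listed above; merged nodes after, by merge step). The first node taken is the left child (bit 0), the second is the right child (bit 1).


Huffman tree construction:
Step 1: Merge B(5) + F(22) = 27
Step 2: Merge C(24) + (B+F)(27) = 51
Read each symbol's code off the tree from the root (left child = 0, right child = 1).

Codes:
  F: 11 (length 2)
  C: 0 (length 1)
  B: 10 (length 2)
Average code length: 78/51 = 1.5294 bits/symbol


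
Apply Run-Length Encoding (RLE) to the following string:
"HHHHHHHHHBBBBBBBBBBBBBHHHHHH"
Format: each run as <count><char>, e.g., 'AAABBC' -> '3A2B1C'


Scanning runs left to right:
  i=0: run of 'H' x 9 -> '9H'
  i=9: run of 'B' x 13 -> '13B'
  i=22: run of 'H' x 6 -> '6H'

RLE = 9H13B6H


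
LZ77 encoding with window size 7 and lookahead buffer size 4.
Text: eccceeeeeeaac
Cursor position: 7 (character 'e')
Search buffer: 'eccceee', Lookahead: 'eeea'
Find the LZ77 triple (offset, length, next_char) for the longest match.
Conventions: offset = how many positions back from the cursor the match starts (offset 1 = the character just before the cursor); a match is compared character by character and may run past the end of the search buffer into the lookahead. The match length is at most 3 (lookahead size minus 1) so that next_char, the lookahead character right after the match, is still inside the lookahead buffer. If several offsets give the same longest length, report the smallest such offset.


Try each offset into the search buffer:
  offset=1 (pos 6, char 'e'): match length 3
  offset=2 (pos 5, char 'e'): match length 3
  offset=3 (pos 4, char 'e'): match length 3
  offset=4 (pos 3, char 'c'): match length 0
  offset=5 (pos 2, char 'c'): match length 0
  offset=6 (pos 1, char 'c'): match length 0
  offset=7 (pos 0, char 'e'): match length 1
Longest match has length 3, found at offsets 1, 2, 3; take the smallest, offset 1.
next_char = character at position 7 + 3 = 10 -> 'a'

Best match: offset=1, length=3 (matching 'eee' starting at position 6)
LZ77 triple: (1, 3, 'a')


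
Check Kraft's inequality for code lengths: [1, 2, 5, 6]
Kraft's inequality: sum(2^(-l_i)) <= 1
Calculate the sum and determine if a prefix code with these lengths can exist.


Sum = 2^(-1) + 2^(-2) + 2^(-5) + 2^(-6)
    = 0.5 + 0.25 + 0.03125 + 0.015625
    = 51/64 = 0.796875
Since 0.796875 <= 1, Kraft's inequality IS satisfied.
A prefix code with these lengths CAN exist.

Kraft sum = 0.796875. Satisfied.


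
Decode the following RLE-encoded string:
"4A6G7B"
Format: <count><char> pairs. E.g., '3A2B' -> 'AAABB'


Expanding each <count><char> pair:
  4A -> 'AAAA'
  6G -> 'GGGGGG'
  7B -> 'BBBBBBB'

Decoded = AAAAGGGGGGBBBBBBB


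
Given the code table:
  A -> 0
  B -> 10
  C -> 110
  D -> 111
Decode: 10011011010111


Decoding:
10 -> B
0 -> A
110 -> C
110 -> C
10 -> B
111 -> D


Result: BACCBD


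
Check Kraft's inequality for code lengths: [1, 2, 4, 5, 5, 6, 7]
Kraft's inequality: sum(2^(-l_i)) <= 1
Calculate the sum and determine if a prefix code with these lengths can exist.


Sum = 2^(-1) + 2^(-2) + 2^(-4) + 2^(-5) + 2^(-5) + 2^(-6) + 2^(-7)
    = 0.5 + 0.25 + 0.0625 + 0.03125 + 0.03125 + 0.015625 + 0.0078125
    = 115/128 = 0.8984375
Since 0.8984375 <= 1, Kraft's inequality IS satisfied.
A prefix code with these lengths CAN exist.

Kraft sum = 0.8984375. Satisfied.


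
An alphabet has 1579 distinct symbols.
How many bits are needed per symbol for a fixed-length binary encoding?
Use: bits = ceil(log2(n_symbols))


log2(1579) = 10.6248
Bracket: 2^10 = 1024 < 1579 <= 2^11 = 2048
So ceil(log2(1579)) = 11

bits = ceil(log2(1579)) = ceil(10.6248) = 11 bits


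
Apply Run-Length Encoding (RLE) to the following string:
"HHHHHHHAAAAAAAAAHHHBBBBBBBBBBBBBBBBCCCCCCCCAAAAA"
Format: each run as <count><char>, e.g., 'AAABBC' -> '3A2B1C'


Scanning runs left to right:
  i=0: run of 'H' x 7 -> '7H'
  i=7: run of 'A' x 9 -> '9A'
  i=16: run of 'H' x 3 -> '3H'
  i=19: run of 'B' x 16 -> '16B'
  i=35: run of 'C' x 8 -> '8C'
  i=43: run of 'A' x 5 -> '5A'

RLE = 7H9A3H16B8C5A


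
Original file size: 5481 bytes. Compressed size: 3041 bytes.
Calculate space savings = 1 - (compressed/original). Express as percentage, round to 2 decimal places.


ratio = compressed/original = 3041/5481 = 0.554826
savings = 1 - ratio = 1 - 0.554826 = 0.445174
as a percentage: 0.445174 * 100 = 44.52%

Space savings = 1 - 3041/5481 = 44.52%


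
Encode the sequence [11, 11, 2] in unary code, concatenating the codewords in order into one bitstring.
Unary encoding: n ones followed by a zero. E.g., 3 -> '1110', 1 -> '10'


Encode each number as n ones followed by a terminating 0:
  11 -> 111111111110 (12 bits)
  11 -> 111111111110 (12 bits)
  2 -> 110 (3 bits)
Total length = 12 + 12 + 3 = 27 bits.

Unary([11, 11, 2]) = 111111111110111111111110110 (27 bits)


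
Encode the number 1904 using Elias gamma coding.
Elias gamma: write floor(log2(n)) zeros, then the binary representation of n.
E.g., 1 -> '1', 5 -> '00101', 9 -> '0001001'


num_bits = floor(log2(1904)) + 1 = 11
leading_zeros = num_bits - 1 = 10
binary(1904) = 11101110000

Elias gamma(1904) = '0000000000' + '11101110000' = 000000000011101110000 (21 bits)


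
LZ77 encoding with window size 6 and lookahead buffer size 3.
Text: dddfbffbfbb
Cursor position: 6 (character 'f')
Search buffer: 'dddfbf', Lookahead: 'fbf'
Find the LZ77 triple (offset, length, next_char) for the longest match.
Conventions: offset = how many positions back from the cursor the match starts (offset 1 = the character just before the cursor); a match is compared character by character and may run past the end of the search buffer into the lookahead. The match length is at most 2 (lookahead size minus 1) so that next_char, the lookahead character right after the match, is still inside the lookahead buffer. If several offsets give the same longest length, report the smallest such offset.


Try each offset into the search buffer:
  offset=1 (pos 5, char 'f'): match length 1
  offset=2 (pos 4, char 'b'): match length 0
  offset=3 (pos 3, char 'f'): match length 2
  offset=4 (pos 2, char 'd'): match length 0
  offset=5 (pos 1, char 'd'): match length 0
  offset=6 (pos 0, char 'd'): match length 0
Longest match has length 2 at offset 3.
next_char = character at position 6 + 2 = 8 -> 'f'

Best match: offset=3, length=2 (matching 'fb' starting at position 3)
LZ77 triple: (3, 2, 'f')


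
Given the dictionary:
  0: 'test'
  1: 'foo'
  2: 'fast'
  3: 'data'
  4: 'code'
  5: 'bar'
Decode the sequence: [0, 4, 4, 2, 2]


Look up each index in the dictionary:
  0 -> 'test'
  4 -> 'code'
  4 -> 'code'
  2 -> 'fast'
  2 -> 'fast'

Decoded: "test code code fast fast"


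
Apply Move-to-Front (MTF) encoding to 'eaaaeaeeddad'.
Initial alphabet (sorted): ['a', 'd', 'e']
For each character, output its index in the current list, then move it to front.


MTF encoding:
'e': index 2 in ['a', 'd', 'e'] -> ['e', 'a', 'd']
'a': index 1 in ['e', 'a', 'd'] -> ['a', 'e', 'd']
'a': index 0 in ['a', 'e', 'd'] -> ['a', 'e', 'd']
'a': index 0 in ['a', 'e', 'd'] -> ['a', 'e', 'd']
'e': index 1 in ['a', 'e', 'd'] -> ['e', 'a', 'd']
'a': index 1 in ['e', 'a', 'd'] -> ['a', 'e', 'd']
'e': index 1 in ['a', 'e', 'd'] -> ['e', 'a', 'd']
'e': index 0 in ['e', 'a', 'd'] -> ['e', 'a', 'd']
'd': index 2 in ['e', 'a', 'd'] -> ['d', 'e', 'a']
'd': index 0 in ['d', 'e', 'a'] -> ['d', 'e', 'a']
'a': index 2 in ['d', 'e', 'a'] -> ['a', 'd', 'e']
'd': index 1 in ['a', 'd', 'e'] -> ['d', 'a', 'e']


Output: [2, 1, 0, 0, 1, 1, 1, 0, 2, 0, 2, 1]


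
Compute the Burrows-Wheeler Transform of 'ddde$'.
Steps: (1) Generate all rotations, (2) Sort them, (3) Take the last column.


Rotations (sorted):
  0: $ddde -> last char: e
  1: ddde$ -> last char: $
  2: dde$d -> last char: d
  3: de$dd -> last char: d
  4: e$ddd -> last char: d


BWT = e$ddd


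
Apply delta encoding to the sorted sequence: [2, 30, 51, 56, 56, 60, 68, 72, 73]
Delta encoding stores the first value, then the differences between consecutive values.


First value: 2
Deltas:
  30 - 2 = 28
  51 - 30 = 21
  56 - 51 = 5
  56 - 56 = 0
  60 - 56 = 4
  68 - 60 = 8
  72 - 68 = 4
  73 - 72 = 1


Delta encoded: [2, 28, 21, 5, 0, 4, 8, 4, 1]


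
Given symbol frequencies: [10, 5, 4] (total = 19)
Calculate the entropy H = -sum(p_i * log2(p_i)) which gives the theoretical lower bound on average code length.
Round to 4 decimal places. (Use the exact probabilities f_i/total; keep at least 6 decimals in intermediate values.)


Per-symbol terms -p_i * log2(p_i) with p_i = f_i/19:
  p = 10/19 = 0.526316: log2(p) = -0.925999, -p*log2(p) = 0.487368
  p = 5/19 = 0.263158: log2(p) = -1.925999, -p*log2(p) = 0.506842
  p = 4/19 = 0.210526: log2(p) = -2.247928, -p*log2(p) = 0.473248
H = 0.487368 + 0.506842 + 0.473248 = 1.467458

H = 1.4675 bits/symbol


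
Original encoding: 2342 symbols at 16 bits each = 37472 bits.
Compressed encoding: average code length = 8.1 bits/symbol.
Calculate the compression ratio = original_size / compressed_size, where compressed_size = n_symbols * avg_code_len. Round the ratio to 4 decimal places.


original_size = n_symbols * orig_bits = 2342 * 16 = 37472 bits
compressed_size = n_symbols * avg_code_len = 2342 * 8.1 = 18970.2 bits
ratio = original_size / compressed_size = 37472 / 18970.2 = 1.9753

Compression ratio = 1.9753


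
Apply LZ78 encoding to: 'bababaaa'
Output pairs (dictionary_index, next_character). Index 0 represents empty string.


LZ78 encoding steps:
Dictionary: {0: ''}
Step 1: w='' (idx 0), next='b' -> output (0, 'b'), add 'b' as idx 1
Step 2: w='' (idx 0), next='a' -> output (0, 'a'), add 'a' as idx 2
Step 3: w='b' (idx 1), next='a' -> output (1, 'a'), add 'ba' as idx 3
Step 4: w='ba' (idx 3), next='a' -> output (3, 'a'), add 'baa' as idx 4
Step 5: w='a' (idx 2), end of input -> output (2, '')


Encoded: [(0, 'b'), (0, 'a'), (1, 'a'), (3, 'a'), (2, '')]


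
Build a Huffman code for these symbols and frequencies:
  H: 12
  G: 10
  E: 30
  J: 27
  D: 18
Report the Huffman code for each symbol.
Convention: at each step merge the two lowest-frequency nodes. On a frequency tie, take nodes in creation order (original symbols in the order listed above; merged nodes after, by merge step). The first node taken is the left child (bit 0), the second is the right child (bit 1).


Huffman tree construction:
Step 1: Merge G(10) + H(12) = 22
Step 2: Merge D(18) + (G+H)(22) = 40
Step 3: Merge J(27) + E(30) = 57
Step 4: Merge (D+(G+H))(40) + (J+E)(57) = 97
Read each symbol's code off the tree from the root (left child = 0, right child = 1).

Codes:
  H: 011 (length 3)
  G: 010 (length 3)
  E: 11 (length 2)
  J: 10 (length 2)
  D: 00 (length 2)
Average code length: 216/97 = 2.2268 bits/symbol


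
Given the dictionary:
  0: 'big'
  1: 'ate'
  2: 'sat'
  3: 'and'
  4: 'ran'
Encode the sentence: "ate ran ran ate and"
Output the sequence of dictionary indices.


Look up each word in the dictionary:
  'ate' -> 1
  'ran' -> 4
  'ran' -> 4
  'ate' -> 1
  'and' -> 3

Encoded: [1, 4, 4, 1, 3]


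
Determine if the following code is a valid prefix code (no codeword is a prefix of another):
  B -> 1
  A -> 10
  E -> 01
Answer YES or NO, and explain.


Checking each pair (does one codeword prefix another?):
  B='1' vs A='10': prefix -- VIOLATION

NO -- this is NOT a valid prefix code. B (1) is a prefix of A (10).


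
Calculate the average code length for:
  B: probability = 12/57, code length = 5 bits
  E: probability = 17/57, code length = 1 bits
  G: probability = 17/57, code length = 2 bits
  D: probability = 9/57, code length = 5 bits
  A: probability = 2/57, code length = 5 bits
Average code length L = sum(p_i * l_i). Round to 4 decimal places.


Weighted contributions p_i * l_i:
  B: (12/57) * 5 = 60/57
  E: (17/57) * 1 = 17/57
  G: (17/57) * 2 = 34/57
  D: (9/57) * 5 = 45/57
  A: (2/57) * 5 = 10/57
Sum = (60 + 17 + 34 + 45 + 10)/57 = 166/57

L = 166/57 = 2.9123 bits/symbol


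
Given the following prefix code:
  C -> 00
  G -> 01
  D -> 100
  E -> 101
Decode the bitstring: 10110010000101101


Decoding step by step:
Bits 101 -> E
Bits 100 -> D
Bits 100 -> D
Bits 00 -> C
Bits 101 -> E
Bits 101 -> E


Decoded message: EDDCEE


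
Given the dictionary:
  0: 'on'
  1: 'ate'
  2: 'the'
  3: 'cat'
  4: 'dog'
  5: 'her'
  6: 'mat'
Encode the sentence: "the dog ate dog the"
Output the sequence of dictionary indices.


Look up each word in the dictionary:
  'the' -> 2
  'dog' -> 4
  'ate' -> 1
  'dog' -> 4
  'the' -> 2

Encoded: [2, 4, 1, 4, 2]


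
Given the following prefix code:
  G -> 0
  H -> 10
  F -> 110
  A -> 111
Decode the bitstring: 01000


Decoding step by step:
Bits 0 -> G
Bits 10 -> H
Bits 0 -> G
Bits 0 -> G


Decoded message: GHGG


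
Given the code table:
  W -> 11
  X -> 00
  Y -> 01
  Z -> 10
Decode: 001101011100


Decoding:
00 -> X
11 -> W
01 -> Y
01 -> Y
11 -> W
00 -> X


Result: XWYYWX


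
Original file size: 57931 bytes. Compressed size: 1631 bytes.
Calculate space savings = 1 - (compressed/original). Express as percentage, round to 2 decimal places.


ratio = compressed/original = 1631/57931 = 0.028154
savings = 1 - ratio = 1 - 0.028154 = 0.971846
as a percentage: 0.971846 * 100 = 97.18%

Space savings = 1 - 1631/57931 = 97.18%


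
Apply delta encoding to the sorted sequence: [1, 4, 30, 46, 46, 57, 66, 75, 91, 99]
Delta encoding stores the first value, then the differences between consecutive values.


First value: 1
Deltas:
  4 - 1 = 3
  30 - 4 = 26
  46 - 30 = 16
  46 - 46 = 0
  57 - 46 = 11
  66 - 57 = 9
  75 - 66 = 9
  91 - 75 = 16
  99 - 91 = 8


Delta encoded: [1, 3, 26, 16, 0, 11, 9, 9, 16, 8]


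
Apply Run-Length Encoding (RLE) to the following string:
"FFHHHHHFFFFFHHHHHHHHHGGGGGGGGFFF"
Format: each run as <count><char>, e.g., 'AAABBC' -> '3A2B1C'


Scanning runs left to right:
  i=0: run of 'F' x 2 -> '2F'
  i=2: run of 'H' x 5 -> '5H'
  i=7: run of 'F' x 5 -> '5F'
  i=12: run of 'H' x 9 -> '9H'
  i=21: run of 'G' x 8 -> '8G'
  i=29: run of 'F' x 3 -> '3F'

RLE = 2F5H5F9H8G3F


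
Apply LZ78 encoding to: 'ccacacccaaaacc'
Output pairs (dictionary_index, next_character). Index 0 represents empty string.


LZ78 encoding steps:
Dictionary: {0: ''}
Step 1: w='' (idx 0), next='c' -> output (0, 'c'), add 'c' as idx 1
Step 2: w='c' (idx 1), next='a' -> output (1, 'a'), add 'ca' as idx 2
Step 3: w='ca' (idx 2), next='c' -> output (2, 'c'), add 'cac' as idx 3
Step 4: w='c' (idx 1), next='c' -> output (1, 'c'), add 'cc' as idx 4
Step 5: w='' (idx 0), next='a' -> output (0, 'a'), add 'a' as idx 5
Step 6: w='a' (idx 5), next='a' -> output (5, 'a'), add 'aa' as idx 6
Step 7: w='a' (idx 5), next='c' -> output (5, 'c'), add 'ac' as idx 7
Step 8: w='c' (idx 1), end of input -> output (1, '')


Encoded: [(0, 'c'), (1, 'a'), (2, 'c'), (1, 'c'), (0, 'a'), (5, 'a'), (5, 'c'), (1, '')]


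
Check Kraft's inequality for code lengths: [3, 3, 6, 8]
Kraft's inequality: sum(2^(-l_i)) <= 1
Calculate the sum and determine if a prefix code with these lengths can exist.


Sum = 2^(-3) + 2^(-3) + 2^(-6) + 2^(-8)
    = 0.125 + 0.125 + 0.015625 + 0.00390625
    = 69/256 = 0.26953125
Since 0.26953125 <= 1, Kraft's inequality IS satisfied.
A prefix code with these lengths CAN exist.

Kraft sum = 0.26953125. Satisfied.


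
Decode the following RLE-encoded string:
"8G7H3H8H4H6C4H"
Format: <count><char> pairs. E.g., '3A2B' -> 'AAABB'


Expanding each <count><char> pair:
  8G -> 'GGGGGGGG'
  7H -> 'HHHHHHH'
  3H -> 'HHH'
  8H -> 'HHHHHHHH'
  4H -> 'HHHH'
  6C -> 'CCCCCC'
  4H -> 'HHHH'

Decoded = GGGGGGGGHHHHHHHHHHHHHHHHHHHHHHCCCCCCHHHH


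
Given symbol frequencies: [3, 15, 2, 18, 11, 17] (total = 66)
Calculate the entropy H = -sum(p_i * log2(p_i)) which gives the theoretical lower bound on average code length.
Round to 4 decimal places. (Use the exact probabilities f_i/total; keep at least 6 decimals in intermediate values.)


Per-symbol terms -p_i * log2(p_i) with p_i = f_i/66:
  p = 3/66 = 0.045455: log2(p) = -4.459432, -p*log2(p) = 0.202701
  p = 15/66 = 0.227273: log2(p) = -2.137504, -p*log2(p) = 0.485796
  p = 2/66 = 0.030303: log2(p) = -5.044394, -p*log2(p) = 0.152860
  p = 18/66 = 0.272727: log2(p) = -1.874469, -p*log2(p) = 0.511219
  p = 11/66 = 0.166667: log2(p) = -2.584963, -p*log2(p) = 0.430827
  p = 17/66 = 0.257576: log2(p) = -1.956931, -p*log2(p) = 0.504058
H = 0.202701 + 0.485796 + 0.152860 + 0.511219 + 0.430827 + 0.504058 = 2.287461

H = 2.2875 bits/symbol


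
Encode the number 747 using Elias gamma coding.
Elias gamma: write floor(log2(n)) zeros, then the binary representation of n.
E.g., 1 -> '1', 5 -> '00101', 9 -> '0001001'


num_bits = floor(log2(747)) + 1 = 10
leading_zeros = num_bits - 1 = 9
binary(747) = 1011101011

Elias gamma(747) = '000000000' + '1011101011' = 0000000001011101011 (19 bits)


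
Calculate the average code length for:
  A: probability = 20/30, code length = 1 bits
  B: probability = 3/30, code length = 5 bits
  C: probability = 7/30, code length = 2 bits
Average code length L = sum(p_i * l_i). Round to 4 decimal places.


Weighted contributions p_i * l_i:
  A: (20/30) * 1 = 20/30
  B: (3/30) * 5 = 15/30
  C: (7/30) * 2 = 14/30
Sum = (20 + 15 + 14)/30 = 49/30

L = 49/30 = 1.6333 bits/symbol


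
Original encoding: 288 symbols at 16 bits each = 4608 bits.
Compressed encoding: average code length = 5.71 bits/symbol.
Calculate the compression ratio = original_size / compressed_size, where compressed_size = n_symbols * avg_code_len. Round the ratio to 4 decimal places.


original_size = n_symbols * orig_bits = 288 * 16 = 4608 bits
compressed_size = n_symbols * avg_code_len = 288 * 5.71 = 1644.48 bits
ratio = original_size / compressed_size = 4608 / 1644.48 = 2.8021

Compression ratio = 2.8021


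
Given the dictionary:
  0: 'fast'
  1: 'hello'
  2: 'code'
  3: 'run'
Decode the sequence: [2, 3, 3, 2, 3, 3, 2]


Look up each index in the dictionary:
  2 -> 'code'
  3 -> 'run'
  3 -> 'run'
  2 -> 'code'
  3 -> 'run'
  3 -> 'run'
  2 -> 'code'

Decoded: "code run run code run run code"


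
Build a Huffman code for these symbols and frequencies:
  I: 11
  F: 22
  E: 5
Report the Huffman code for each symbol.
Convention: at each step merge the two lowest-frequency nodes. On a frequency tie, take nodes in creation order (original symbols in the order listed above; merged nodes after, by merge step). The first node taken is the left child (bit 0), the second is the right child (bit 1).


Huffman tree construction:
Step 1: Merge E(5) + I(11) = 16
Step 2: Merge (E+I)(16) + F(22) = 38
Read each symbol's code off the tree from the root (left child = 0, right child = 1).

Codes:
  I: 01 (length 2)
  F: 1 (length 1)
  E: 00 (length 2)
Average code length: 54/38 = 1.4211 bits/symbol


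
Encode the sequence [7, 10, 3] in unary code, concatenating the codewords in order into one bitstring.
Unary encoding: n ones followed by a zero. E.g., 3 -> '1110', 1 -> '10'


Encode each number as n ones followed by a terminating 0:
  7 -> 11111110 (8 bits)
  10 -> 11111111110 (11 bits)
  3 -> 1110 (4 bits)
Total length = 8 + 11 + 4 = 23 bits.

Unary([7, 10, 3]) = 11111110111111111101110 (23 bits)


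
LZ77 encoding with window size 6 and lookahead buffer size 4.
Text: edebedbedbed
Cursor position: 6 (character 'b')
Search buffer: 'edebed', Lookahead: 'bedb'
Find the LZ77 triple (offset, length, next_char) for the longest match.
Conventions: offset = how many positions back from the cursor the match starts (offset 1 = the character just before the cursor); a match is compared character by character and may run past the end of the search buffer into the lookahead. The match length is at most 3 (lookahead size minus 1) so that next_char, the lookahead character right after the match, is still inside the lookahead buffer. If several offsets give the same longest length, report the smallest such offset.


Try each offset into the search buffer:
  offset=1 (pos 5, char 'd'): match length 0
  offset=2 (pos 4, char 'e'): match length 0
  offset=3 (pos 3, char 'b'): match length 3
  offset=4 (pos 2, char 'e'): match length 0
  offset=5 (pos 1, char 'd'): match length 0
  offset=6 (pos 0, char 'e'): match length 0
Longest match has length 3 at offset 3.
next_char = character at position 6 + 3 = 9 -> 'b'

Best match: offset=3, length=3 (matching 'bed' starting at position 3)
LZ77 triple: (3, 3, 'b')


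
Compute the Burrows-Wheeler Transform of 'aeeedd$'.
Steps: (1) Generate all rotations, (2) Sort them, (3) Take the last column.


Rotations (sorted):
  0: $aeeedd -> last char: d
  1: aeeedd$ -> last char: $
  2: d$aeeed -> last char: d
  3: dd$aeee -> last char: e
  4: edd$aee -> last char: e
  5: eedd$ae -> last char: e
  6: eeedd$a -> last char: a


BWT = d$deeea


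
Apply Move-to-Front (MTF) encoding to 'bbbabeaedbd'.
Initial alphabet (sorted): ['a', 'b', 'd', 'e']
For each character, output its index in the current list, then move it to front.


MTF encoding:
'b': index 1 in ['a', 'b', 'd', 'e'] -> ['b', 'a', 'd', 'e']
'b': index 0 in ['b', 'a', 'd', 'e'] -> ['b', 'a', 'd', 'e']
'b': index 0 in ['b', 'a', 'd', 'e'] -> ['b', 'a', 'd', 'e']
'a': index 1 in ['b', 'a', 'd', 'e'] -> ['a', 'b', 'd', 'e']
'b': index 1 in ['a', 'b', 'd', 'e'] -> ['b', 'a', 'd', 'e']
'e': index 3 in ['b', 'a', 'd', 'e'] -> ['e', 'b', 'a', 'd']
'a': index 2 in ['e', 'b', 'a', 'd'] -> ['a', 'e', 'b', 'd']
'e': index 1 in ['a', 'e', 'b', 'd'] -> ['e', 'a', 'b', 'd']
'd': index 3 in ['e', 'a', 'b', 'd'] -> ['d', 'e', 'a', 'b']
'b': index 3 in ['d', 'e', 'a', 'b'] -> ['b', 'd', 'e', 'a']
'd': index 1 in ['b', 'd', 'e', 'a'] -> ['d', 'b', 'e', 'a']


Output: [1, 0, 0, 1, 1, 3, 2, 1, 3, 3, 1]


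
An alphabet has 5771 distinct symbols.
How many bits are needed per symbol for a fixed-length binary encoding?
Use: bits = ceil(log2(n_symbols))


log2(5771) = 12.4946
Bracket: 2^12 = 4096 < 5771 <= 2^13 = 8192
So ceil(log2(5771)) = 13

bits = ceil(log2(5771)) = ceil(12.4946) = 13 bits


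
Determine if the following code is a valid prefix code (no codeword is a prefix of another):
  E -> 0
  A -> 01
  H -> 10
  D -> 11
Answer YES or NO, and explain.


Checking each pair (does one codeword prefix another?):
  E='0' vs A='01': prefix -- VIOLATION

NO -- this is NOT a valid prefix code. E (0) is a prefix of A (01).


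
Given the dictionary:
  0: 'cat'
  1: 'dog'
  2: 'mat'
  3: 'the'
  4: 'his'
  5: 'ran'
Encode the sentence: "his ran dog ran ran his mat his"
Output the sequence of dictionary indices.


Look up each word in the dictionary:
  'his' -> 4
  'ran' -> 5
  'dog' -> 1
  'ran' -> 5
  'ran' -> 5
  'his' -> 4
  'mat' -> 2
  'his' -> 4

Encoded: [4, 5, 1, 5, 5, 4, 2, 4]


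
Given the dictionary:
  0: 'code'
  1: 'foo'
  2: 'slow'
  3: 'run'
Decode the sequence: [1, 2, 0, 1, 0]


Look up each index in the dictionary:
  1 -> 'foo'
  2 -> 'slow'
  0 -> 'code'
  1 -> 'foo'
  0 -> 'code'

Decoded: "foo slow code foo code"


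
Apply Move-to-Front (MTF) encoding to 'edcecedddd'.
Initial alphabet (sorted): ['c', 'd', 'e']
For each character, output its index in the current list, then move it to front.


MTF encoding:
'e': index 2 in ['c', 'd', 'e'] -> ['e', 'c', 'd']
'd': index 2 in ['e', 'c', 'd'] -> ['d', 'e', 'c']
'c': index 2 in ['d', 'e', 'c'] -> ['c', 'd', 'e']
'e': index 2 in ['c', 'd', 'e'] -> ['e', 'c', 'd']
'c': index 1 in ['e', 'c', 'd'] -> ['c', 'e', 'd']
'e': index 1 in ['c', 'e', 'd'] -> ['e', 'c', 'd']
'd': index 2 in ['e', 'c', 'd'] -> ['d', 'e', 'c']
'd': index 0 in ['d', 'e', 'c'] -> ['d', 'e', 'c']
'd': index 0 in ['d', 'e', 'c'] -> ['d', 'e', 'c']
'd': index 0 in ['d', 'e', 'c'] -> ['d', 'e', 'c']


Output: [2, 2, 2, 2, 1, 1, 2, 0, 0, 0]


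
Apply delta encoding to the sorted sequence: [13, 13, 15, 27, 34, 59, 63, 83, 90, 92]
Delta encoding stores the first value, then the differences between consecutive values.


First value: 13
Deltas:
  13 - 13 = 0
  15 - 13 = 2
  27 - 15 = 12
  34 - 27 = 7
  59 - 34 = 25
  63 - 59 = 4
  83 - 63 = 20
  90 - 83 = 7
  92 - 90 = 2


Delta encoded: [13, 0, 2, 12, 7, 25, 4, 20, 7, 2]


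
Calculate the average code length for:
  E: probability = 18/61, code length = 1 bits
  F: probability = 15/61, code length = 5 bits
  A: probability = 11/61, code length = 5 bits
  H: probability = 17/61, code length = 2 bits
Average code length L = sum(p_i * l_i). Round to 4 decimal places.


Weighted contributions p_i * l_i:
  E: (18/61) * 1 = 18/61
  F: (15/61) * 5 = 75/61
  A: (11/61) * 5 = 55/61
  H: (17/61) * 2 = 34/61
Sum = (18 + 75 + 55 + 34)/61 = 182/61

L = 182/61 = 2.9836 bits/symbol


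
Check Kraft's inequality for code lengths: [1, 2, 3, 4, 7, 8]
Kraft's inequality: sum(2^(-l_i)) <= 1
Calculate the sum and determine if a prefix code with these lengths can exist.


Sum = 2^(-1) + 2^(-2) + 2^(-3) + 2^(-4) + 2^(-7) + 2^(-8)
    = 0.5 + 0.25 + 0.125 + 0.0625 + 0.0078125 + 0.00390625
    = 243/256 = 0.94921875
Since 0.94921875 <= 1, Kraft's inequality IS satisfied.
A prefix code with these lengths CAN exist.

Kraft sum = 0.94921875. Satisfied.


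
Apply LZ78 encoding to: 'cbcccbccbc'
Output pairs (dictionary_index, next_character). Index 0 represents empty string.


LZ78 encoding steps:
Dictionary: {0: ''}
Step 1: w='' (idx 0), next='c' -> output (0, 'c'), add 'c' as idx 1
Step 2: w='' (idx 0), next='b' -> output (0, 'b'), add 'b' as idx 2
Step 3: w='c' (idx 1), next='c' -> output (1, 'c'), add 'cc' as idx 3
Step 4: w='c' (idx 1), next='b' -> output (1, 'b'), add 'cb' as idx 4
Step 5: w='cc' (idx 3), next='b' -> output (3, 'b'), add 'ccb' as idx 5
Step 6: w='c' (idx 1), end of input -> output (1, '')


Encoded: [(0, 'c'), (0, 'b'), (1, 'c'), (1, 'b'), (3, 'b'), (1, '')]


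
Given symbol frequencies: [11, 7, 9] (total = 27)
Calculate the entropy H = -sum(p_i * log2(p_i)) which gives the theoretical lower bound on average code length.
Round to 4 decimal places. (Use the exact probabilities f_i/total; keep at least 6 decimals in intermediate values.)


Per-symbol terms -p_i * log2(p_i) with p_i = f_i/27:
  p = 11/27 = 0.407407: log2(p) = -1.295456, -p*log2(p) = 0.527778
  p = 7/27 = 0.259259: log2(p) = -1.947533, -p*log2(p) = 0.504916
  p = 9/27 = 0.333333: log2(p) = -1.584963, -p*log2(p) = 0.528321
H = 0.527778 + 0.504916 + 0.528321 = 1.561015

H = 1.561 bits/symbol


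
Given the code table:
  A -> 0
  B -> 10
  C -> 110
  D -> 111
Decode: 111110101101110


Decoding:
111 -> D
110 -> C
10 -> B
110 -> C
111 -> D
0 -> A


Result: DCBCDA


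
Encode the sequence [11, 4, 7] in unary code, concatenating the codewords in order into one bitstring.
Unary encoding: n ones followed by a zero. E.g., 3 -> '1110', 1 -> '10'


Encode each number as n ones followed by a terminating 0:
  11 -> 111111111110 (12 bits)
  4 -> 11110 (5 bits)
  7 -> 11111110 (8 bits)
Total length = 12 + 5 + 8 = 25 bits.

Unary([11, 4, 7]) = 1111111111101111011111110 (25 bits)


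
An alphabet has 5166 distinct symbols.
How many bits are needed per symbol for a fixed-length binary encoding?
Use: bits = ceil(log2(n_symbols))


log2(5166) = 12.3348
Bracket: 2^12 = 4096 < 5166 <= 2^13 = 8192
So ceil(log2(5166)) = 13

bits = ceil(log2(5166)) = ceil(12.3348) = 13 bits


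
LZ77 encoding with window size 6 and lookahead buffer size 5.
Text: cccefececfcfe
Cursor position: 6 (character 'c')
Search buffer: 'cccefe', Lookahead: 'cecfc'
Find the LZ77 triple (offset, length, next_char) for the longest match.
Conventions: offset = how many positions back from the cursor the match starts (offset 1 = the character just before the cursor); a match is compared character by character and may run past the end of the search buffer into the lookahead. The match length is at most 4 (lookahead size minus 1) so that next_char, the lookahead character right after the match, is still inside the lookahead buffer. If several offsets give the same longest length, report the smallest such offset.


Try each offset into the search buffer:
  offset=1 (pos 5, char 'e'): match length 0
  offset=2 (pos 4, char 'f'): match length 0
  offset=3 (pos 3, char 'e'): match length 0
  offset=4 (pos 2, char 'c'): match length 2
  offset=5 (pos 1, char 'c'): match length 1
  offset=6 (pos 0, char 'c'): match length 1
Longest match has length 2 at offset 4.
next_char = character at position 6 + 2 = 8 -> 'c'

Best match: offset=4, length=2 (matching 'ce' starting at position 2)
LZ77 triple: (4, 2, 'c')


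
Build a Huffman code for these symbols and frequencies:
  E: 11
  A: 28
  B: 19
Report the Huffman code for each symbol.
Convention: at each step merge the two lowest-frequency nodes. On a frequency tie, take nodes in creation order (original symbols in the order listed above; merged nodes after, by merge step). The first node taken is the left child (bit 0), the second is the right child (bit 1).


Huffman tree construction:
Step 1: Merge E(11) + B(19) = 30
Step 2: Merge A(28) + (E+B)(30) = 58
Read each symbol's code off the tree from the root (left child = 0, right child = 1).

Codes:
  E: 10 (length 2)
  A: 0 (length 1)
  B: 11 (length 2)
Average code length: 88/58 = 1.5172 bits/symbol


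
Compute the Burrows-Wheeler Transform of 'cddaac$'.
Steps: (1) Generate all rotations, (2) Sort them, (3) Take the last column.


Rotations (sorted):
  0: $cddaac -> last char: c
  1: aac$cdd -> last char: d
  2: ac$cdda -> last char: a
  3: c$cddaa -> last char: a
  4: cddaac$ -> last char: $
  5: daac$cd -> last char: d
  6: ddaac$c -> last char: c


BWT = cdaa$dc


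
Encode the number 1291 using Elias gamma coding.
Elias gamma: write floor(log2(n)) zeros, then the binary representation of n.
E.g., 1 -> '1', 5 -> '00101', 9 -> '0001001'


num_bits = floor(log2(1291)) + 1 = 11
leading_zeros = num_bits - 1 = 10
binary(1291) = 10100001011

Elias gamma(1291) = '0000000000' + '10100001011' = 000000000010100001011 (21 bits)


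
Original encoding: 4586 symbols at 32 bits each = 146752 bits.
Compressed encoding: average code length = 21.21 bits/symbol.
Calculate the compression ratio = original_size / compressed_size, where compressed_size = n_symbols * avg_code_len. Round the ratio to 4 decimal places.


original_size = n_symbols * orig_bits = 4586 * 32 = 146752 bits
compressed_size = n_symbols * avg_code_len = 4586 * 21.21 = 97269.06 bits
ratio = original_size / compressed_size = 146752 / 97269.06 = 1.5087

Compression ratio = 1.5087


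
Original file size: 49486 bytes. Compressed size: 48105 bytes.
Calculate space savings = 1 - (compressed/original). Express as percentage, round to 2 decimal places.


ratio = compressed/original = 48105/49486 = 0.972093
savings = 1 - ratio = 1 - 0.972093 = 0.027907
as a percentage: 0.027907 * 100 = 2.79%

Space savings = 1 - 48105/49486 = 2.79%


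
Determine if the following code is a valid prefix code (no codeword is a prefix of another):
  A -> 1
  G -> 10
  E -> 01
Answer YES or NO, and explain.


Checking each pair (does one codeword prefix another?):
  A='1' vs G='10': prefix -- VIOLATION

NO -- this is NOT a valid prefix code. A (1) is a prefix of G (10).


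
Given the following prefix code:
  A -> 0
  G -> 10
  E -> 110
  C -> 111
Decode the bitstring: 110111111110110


Decoding step by step:
Bits 110 -> E
Bits 111 -> C
Bits 111 -> C
Bits 110 -> E
Bits 110 -> E


Decoded message: ECCEE


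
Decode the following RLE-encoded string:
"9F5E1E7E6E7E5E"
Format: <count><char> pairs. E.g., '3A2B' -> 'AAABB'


Expanding each <count><char> pair:
  9F -> 'FFFFFFFFF'
  5E -> 'EEEEE'
  1E -> 'E'
  7E -> 'EEEEEEE'
  6E -> 'EEEEEE'
  7E -> 'EEEEEEE'
  5E -> 'EEEEE'

Decoded = FFFFFFFFFEEEEEEEEEEEEEEEEEEEEEEEEEEEEEEE


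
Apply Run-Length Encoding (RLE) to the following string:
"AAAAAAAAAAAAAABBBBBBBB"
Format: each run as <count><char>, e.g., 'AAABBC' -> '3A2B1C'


Scanning runs left to right:
  i=0: run of 'A' x 14 -> '14A'
  i=14: run of 'B' x 8 -> '8B'

RLE = 14A8B


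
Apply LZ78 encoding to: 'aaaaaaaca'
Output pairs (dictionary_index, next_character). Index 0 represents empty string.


LZ78 encoding steps:
Dictionary: {0: ''}
Step 1: w='' (idx 0), next='a' -> output (0, 'a'), add 'a' as idx 1
Step 2: w='a' (idx 1), next='a' -> output (1, 'a'), add 'aa' as idx 2
Step 3: w='aa' (idx 2), next='a' -> output (2, 'a'), add 'aaa' as idx 3
Step 4: w='a' (idx 1), next='c' -> output (1, 'c'), add 'ac' as idx 4
Step 5: w='a' (idx 1), end of input -> output (1, '')


Encoded: [(0, 'a'), (1, 'a'), (2, 'a'), (1, 'c'), (1, '')]
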